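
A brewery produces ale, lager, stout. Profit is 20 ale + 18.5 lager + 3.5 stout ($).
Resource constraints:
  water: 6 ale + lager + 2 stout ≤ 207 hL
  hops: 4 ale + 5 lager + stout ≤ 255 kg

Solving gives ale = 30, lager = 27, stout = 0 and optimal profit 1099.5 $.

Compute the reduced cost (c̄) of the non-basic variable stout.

Check each constraint at x*: water 207/207 (tight); hops 255/255 (tight).
From A_Bᵀ y = c: 6·y_water + 4·y_hops = 20; 1·y_water + 5·y_hops = 18.5.
This yields shadow prices y_water = 1, y_hops = 3.5.
Reduced cost of stout: c₃ − yᵀa₃ = 3.5 − (1·2 + 3.5·1) = 3.5 − 5.5 = -2.

-2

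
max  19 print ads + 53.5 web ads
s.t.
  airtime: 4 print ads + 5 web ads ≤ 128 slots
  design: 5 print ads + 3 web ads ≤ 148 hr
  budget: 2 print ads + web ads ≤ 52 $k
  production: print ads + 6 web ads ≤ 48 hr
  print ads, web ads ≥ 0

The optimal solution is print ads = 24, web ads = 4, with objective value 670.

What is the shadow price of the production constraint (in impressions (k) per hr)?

8

Check each constraint at x*: airtime 116/128 (slack 12); design 132/148 (slack 16); budget 52/52 (tight); production 48/48 (tight).
Since airtime, design are not tight, their duals are 0.
From A_Bᵀ y = c: 2·y_budget + 1·y_production = 19; 1·y_budget + 6·y_production = 53.5.
Solving: y_budget = 5.5, y_production = 8.
Shadow price of production = 8.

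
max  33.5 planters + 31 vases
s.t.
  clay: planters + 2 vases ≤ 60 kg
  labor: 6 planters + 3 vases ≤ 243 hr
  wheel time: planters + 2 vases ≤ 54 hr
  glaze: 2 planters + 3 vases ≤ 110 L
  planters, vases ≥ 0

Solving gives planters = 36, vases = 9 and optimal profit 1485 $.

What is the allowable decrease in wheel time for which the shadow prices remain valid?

Binding constraints: labor, wheel time. The basis is B = [[6,3],[1,2]] with det 9.
Per unit decrease in wheel time, x* moves by d = (0.3333, -0.6667).
The basis stays optimal until vases reaches 0; allowable decrease = 13.5 hr.

13.5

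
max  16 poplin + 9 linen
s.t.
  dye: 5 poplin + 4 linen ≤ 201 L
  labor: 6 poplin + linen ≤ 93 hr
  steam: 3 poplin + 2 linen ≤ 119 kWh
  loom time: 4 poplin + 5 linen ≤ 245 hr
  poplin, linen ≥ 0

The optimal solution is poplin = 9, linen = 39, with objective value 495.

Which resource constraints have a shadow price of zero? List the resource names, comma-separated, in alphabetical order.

loom time, steam

dye: 201/201 (binding)
labor: 93/93 (binding)
steam: 105/119 (slack 14)
loom time: 231/245 (slack 14)
By complementary slackness, a constraint with positive slack has shadow price 0 → loom time, steam.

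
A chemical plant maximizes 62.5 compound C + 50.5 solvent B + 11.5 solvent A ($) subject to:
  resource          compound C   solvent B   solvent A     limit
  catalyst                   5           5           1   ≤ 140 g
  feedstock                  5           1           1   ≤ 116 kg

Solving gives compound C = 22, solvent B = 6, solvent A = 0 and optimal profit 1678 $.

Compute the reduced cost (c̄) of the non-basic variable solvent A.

-1

Both catalyst and feedstock are binding at x*.
From A_Bᵀ y = c: 5·y_catalyst + 5·y_feedstock = 62.5; 5·y_catalyst + 1·y_feedstock = 50.5.
→ y_catalyst = 9.5 and y_feedstock = 3.
Reduced cost of solvent A: c₃ − yᵀa₃ = 11.5 − (9.5·1 + 3·1) = 11.5 − 12.5 = -1.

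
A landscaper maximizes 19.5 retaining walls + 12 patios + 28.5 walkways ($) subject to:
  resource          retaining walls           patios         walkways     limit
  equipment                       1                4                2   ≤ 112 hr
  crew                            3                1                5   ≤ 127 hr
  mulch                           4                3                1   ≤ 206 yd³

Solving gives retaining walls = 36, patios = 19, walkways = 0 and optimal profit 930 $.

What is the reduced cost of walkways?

At the optimum: equipment uses 112 of 112 (binding); crew uses 127 of 127 (binding); mulch uses 201 of 206 (slack = 5).
Since mulch is not tight, its dual is 0.
From A_Bᵀ y = c: 1·y_equipment + 3·y_crew = 19.5; 4·y_equipment + 1·y_crew = 12.
Solving: y_equipment = 1.5, y_crew = 6.
Reduced cost of walkways: c₃ − yᵀa₃ = 28.5 − (1.5·2 + 6·5) = 28.5 − 33 = -4.5.

-4.5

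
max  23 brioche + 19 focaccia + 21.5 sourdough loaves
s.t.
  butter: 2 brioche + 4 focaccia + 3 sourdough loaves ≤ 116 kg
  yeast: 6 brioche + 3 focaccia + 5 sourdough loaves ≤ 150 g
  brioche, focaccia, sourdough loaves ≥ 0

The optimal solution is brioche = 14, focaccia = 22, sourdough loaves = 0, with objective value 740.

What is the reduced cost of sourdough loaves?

-1

At the optimum: butter uses 116 of 116 (binding); yeast uses 150 of 150 (binding).
Dual feasibility on the basic columns requires 2·y_butter + 6·y_yeast = 23, 4·y_butter + 3·y_yeast = 19.
→ y_butter = 2.5 and y_yeast = 3.
Reduced cost of sourdough loaves: c₃ − yᵀa₃ = 21.5 − (2.5·3 + 3·5) = 21.5 − 22.5 = -1.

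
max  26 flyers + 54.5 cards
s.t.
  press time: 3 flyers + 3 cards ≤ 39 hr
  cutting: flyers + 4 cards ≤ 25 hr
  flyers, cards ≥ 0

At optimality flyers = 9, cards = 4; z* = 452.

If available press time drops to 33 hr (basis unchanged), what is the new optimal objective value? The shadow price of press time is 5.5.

419

Δb = -6, so new z* = 452 + (5.5)·(-6) = 452 − 33 = 419.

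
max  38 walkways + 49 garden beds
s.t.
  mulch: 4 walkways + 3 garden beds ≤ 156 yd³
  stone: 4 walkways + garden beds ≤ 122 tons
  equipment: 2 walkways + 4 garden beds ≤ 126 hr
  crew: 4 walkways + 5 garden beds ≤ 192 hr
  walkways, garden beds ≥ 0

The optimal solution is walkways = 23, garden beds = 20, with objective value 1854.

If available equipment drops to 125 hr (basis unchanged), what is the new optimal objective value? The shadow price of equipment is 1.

1853

Δb = -1, so new z* = 1854 + (1)·(-1) = 1854 − 1 = 1853.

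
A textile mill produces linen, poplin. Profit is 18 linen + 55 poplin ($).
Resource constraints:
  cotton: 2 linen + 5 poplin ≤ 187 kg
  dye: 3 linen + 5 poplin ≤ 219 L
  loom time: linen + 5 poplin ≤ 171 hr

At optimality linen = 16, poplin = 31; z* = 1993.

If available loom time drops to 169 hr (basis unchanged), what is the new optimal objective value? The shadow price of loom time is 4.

1985

Δb = -2, so new z* = 1993 + (4)·(-2) = 1993 − 8 = 1985.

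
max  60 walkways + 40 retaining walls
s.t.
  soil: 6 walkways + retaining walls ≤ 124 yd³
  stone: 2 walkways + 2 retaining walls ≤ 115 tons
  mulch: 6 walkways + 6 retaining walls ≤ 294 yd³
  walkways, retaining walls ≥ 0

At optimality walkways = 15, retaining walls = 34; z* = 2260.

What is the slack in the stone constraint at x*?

stone used = 2·15 + 2·34 = 98; slack = 115 − 98 = 17.

17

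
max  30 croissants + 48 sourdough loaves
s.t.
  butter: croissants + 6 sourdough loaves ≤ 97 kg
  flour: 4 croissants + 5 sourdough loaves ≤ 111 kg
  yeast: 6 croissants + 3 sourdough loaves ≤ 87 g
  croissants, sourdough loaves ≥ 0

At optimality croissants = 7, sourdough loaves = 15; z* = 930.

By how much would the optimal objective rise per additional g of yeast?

At the optimum: butter uses 97 of 97 (binding); flour uses 103 of 111 (slack = 8); yeast uses 87 of 87 (binding).
Slack constraints have shadow price 0 (complementary slackness).
From A_Bᵀ y = c: 1·y_butter + 6·y_yeast = 30; 6·y_butter + 3·y_yeast = 48.
→ y_butter = 6 and y_yeast = 4.
Shadow price of yeast = 4.

4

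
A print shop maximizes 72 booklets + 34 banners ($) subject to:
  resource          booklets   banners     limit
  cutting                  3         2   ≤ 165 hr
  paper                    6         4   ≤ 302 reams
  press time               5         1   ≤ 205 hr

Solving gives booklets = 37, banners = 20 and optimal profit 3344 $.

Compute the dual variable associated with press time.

6

Check each constraint at x*: cutting 151/165 (slack 14); paper 302/302 (tight); press time 205/205 (tight).
Slack constraints have shadow price 0 (complementary slackness).
From A_Bᵀ y = c: 6·y_paper + 5·y_press time = 72; 4·y_paper + 1·y_press time = 34.
→ y_paper = 7 and y_press time = 6.
Shadow price of press time = 6.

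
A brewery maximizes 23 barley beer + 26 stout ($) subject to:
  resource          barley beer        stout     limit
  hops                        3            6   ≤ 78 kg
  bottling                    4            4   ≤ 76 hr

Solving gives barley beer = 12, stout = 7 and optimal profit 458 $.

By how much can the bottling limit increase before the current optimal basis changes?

Binding constraints: hops, bottling. The basis is B = [[3,6],[4,4]] with det -12.
Per unit increase in bottling, x* moves by d = (0.5, -0.25).
The basis stays optimal until stout reaches 0; allowable increase = 28 hr.

28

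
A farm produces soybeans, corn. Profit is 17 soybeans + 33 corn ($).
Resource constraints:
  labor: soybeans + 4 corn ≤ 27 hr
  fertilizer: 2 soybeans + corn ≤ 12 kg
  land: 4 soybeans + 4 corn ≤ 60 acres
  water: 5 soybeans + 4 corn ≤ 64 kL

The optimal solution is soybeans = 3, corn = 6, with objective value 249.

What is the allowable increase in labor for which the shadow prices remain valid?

Binding constraints: labor, fertilizer. The basis is B = [[1,4],[2,1]] with det -7.
Per unit increase in labor, x* moves by d = (-0.1429, 0.2857).
The basis stays optimal until soybeans reaches 0; allowable increase = 21 hr.

21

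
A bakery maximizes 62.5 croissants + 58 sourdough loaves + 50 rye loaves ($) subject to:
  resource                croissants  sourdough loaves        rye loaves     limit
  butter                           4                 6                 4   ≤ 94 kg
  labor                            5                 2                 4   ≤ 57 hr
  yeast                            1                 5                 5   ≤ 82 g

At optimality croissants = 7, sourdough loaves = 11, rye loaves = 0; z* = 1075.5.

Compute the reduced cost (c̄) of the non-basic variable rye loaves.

-6

Check each constraint at x*: butter 94/94 (tight); labor 57/57 (tight); yeast 62/82 (slack 20).
By complementary slackness, y = 0 for the non-binding constraint.
From A_Bᵀ y = c: 4·y_butter + 5·y_labor = 62.5; 6·y_butter + 2·y_labor = 58.
Solving: y_butter = 7.5, y_labor = 6.5.
Reduced cost of rye loaves: c₃ − yᵀa₃ = 50 − (7.5·4 + 6.5·4) = 50 − 56 = -6.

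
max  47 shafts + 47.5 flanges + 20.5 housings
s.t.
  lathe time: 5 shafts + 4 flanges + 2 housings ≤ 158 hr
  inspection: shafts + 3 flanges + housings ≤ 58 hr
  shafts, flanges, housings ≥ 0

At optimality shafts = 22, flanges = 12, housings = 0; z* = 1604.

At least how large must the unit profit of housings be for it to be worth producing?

Both lathe time and inspection are binding at x*.
From A_Bᵀ y = c: 5·y_lathe time + 1·y_inspection = 47; 4·y_lathe time + 3·y_inspection = 47.5.
Solving: y_lathe time = 8.5, y_inspection = 4.5.
housings enters the basis when its profit ≥ yᵀa₃ = 8.5·2 + 4.5·1 = 21.5.

21.5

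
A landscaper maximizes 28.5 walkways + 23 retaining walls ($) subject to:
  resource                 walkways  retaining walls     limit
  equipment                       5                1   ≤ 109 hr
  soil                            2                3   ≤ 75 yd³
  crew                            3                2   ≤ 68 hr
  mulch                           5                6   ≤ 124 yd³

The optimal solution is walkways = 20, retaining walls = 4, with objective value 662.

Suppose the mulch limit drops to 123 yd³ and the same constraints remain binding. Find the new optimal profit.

660.5

Binding: crew and mulch. Non-binding: equipment (5 unused), soil (23 unused).
Slack constraints have shadow price 0 (complementary slackness).
The binding rows give the dual system: 3·y_crew + 5·y_mulch = 28.5 and 2·y_crew + 6·y_mulch = 23.
This yields shadow prices y_crew = 7, y_mulch = 1.5.
Δz = y_mulch·Δb = 1.5 × (-1) = -1.5, so new z* = 662 − 1.5 = 660.5.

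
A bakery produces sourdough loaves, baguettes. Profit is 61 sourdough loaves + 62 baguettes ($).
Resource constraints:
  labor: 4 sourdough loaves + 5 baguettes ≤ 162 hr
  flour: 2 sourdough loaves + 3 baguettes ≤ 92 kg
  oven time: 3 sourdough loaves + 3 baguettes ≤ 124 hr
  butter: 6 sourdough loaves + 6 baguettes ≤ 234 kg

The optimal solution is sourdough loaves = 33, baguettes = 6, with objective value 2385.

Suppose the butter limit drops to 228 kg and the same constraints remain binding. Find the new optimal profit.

Binding: labor and butter. Non-binding: flour (8 unused), oven time (7 unused).
Since flour, oven time are not tight, their duals are 0.
From A_Bᵀ y = c: 4·y_labor + 6·y_butter = 61; 5·y_labor + 6·y_butter = 62.
→ y_labor = 1 and y_butter = 9.5.
Δz = y_butter·Δb = 9.5 × (-6) = -57, so new z* = 2385 − 57 = 2328.

2328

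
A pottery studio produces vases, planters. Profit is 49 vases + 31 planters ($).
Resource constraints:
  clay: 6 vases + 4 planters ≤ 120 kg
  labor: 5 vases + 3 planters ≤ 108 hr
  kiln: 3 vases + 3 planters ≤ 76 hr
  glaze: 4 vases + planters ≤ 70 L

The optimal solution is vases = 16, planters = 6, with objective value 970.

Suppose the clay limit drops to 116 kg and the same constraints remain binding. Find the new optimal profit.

Binding: clay and glaze. Non-binding: labor (10 unused), kiln (10 unused).
Since labor, kiln are not tight, their duals are 0.
Dual feasibility on the basic columns requires 6·y_clay + 4·y_glaze = 49, 4·y_clay + 1·y_glaze = 31.
This yields shadow prices y_clay = 7.5, y_glaze = 1.
Δz = y_clay·Δb = 7.5 × (-4) = -30, so new z* = 970 − 30 = 940.

940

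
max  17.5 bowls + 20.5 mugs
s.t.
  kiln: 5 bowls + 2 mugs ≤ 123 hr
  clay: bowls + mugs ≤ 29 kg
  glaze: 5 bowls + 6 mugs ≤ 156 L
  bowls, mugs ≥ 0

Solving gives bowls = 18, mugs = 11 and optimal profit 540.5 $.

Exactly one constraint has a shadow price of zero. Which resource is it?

kiln: 112/123 (slack 11)
clay: 29/29 (binding)
glaze: 156/156 (binding)
By complementary slackness, a constraint with positive slack has shadow price 0 → kiln.

kiln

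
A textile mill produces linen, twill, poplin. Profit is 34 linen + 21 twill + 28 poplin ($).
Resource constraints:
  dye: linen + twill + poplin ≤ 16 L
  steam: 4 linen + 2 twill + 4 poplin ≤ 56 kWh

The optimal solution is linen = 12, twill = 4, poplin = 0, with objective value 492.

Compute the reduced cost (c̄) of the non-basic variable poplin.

-6

Both dye and steam are binding at x*.
From A_Bᵀ y = c: 1·y_dye + 4·y_steam = 34; 1·y_dye + 2·y_steam = 21.
→ y_dye = 8 and y_steam = 6.5.
Reduced cost of poplin: c₃ − yᵀa₃ = 28 − (8·1 + 6.5·4) = 28 − 34 = -6.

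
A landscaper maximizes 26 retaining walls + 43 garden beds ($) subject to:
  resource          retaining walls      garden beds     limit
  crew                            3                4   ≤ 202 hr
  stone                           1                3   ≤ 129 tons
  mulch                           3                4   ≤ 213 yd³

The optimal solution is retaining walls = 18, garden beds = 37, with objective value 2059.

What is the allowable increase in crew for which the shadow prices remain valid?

Binding constraints: crew, stone. The basis is B = [[3,4],[1,3]] with det 5.
Per unit increase in crew, x* moves by d = (0.6, -0.2).
The basis stays optimal until mulch becomes binding; allowable increase = 11 hr.

11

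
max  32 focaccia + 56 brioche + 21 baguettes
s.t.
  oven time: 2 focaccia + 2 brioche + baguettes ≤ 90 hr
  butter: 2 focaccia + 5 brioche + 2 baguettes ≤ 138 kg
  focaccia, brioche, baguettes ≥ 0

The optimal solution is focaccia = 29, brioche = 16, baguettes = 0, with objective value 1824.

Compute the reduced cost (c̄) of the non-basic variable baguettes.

Check each constraint at x*: oven time 90/90 (tight); butter 138/138 (tight).
The binding rows give the dual system: 2·y_oven time + 2·y_butter = 32 and 2·y_oven time + 5·y_butter = 56.
Solving: y_oven time = 8, y_butter = 8.
Reduced cost of baguettes: c₃ − yᵀa₃ = 21 − (8·1 + 8·2) = 21 − 24 = -3.

-3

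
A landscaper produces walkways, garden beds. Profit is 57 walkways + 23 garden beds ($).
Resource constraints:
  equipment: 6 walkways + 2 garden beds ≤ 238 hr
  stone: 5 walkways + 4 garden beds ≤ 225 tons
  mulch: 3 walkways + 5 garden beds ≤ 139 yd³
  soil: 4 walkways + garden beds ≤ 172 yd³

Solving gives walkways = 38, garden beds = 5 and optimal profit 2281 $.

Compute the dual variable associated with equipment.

9

Check each constraint at x*: equipment 238/238 (tight); stone 210/225 (slack 15); mulch 139/139 (tight); soil 157/172 (slack 15).
By complementary slackness, y = 0 for the non-binding constraints.
The binding rows give the dual system: 6·y_equipment + 3·y_mulch = 57 and 2·y_equipment + 5·y_mulch = 23.
This yields shadow prices y_equipment = 9, y_mulch = 1.
Shadow price of equipment = 9.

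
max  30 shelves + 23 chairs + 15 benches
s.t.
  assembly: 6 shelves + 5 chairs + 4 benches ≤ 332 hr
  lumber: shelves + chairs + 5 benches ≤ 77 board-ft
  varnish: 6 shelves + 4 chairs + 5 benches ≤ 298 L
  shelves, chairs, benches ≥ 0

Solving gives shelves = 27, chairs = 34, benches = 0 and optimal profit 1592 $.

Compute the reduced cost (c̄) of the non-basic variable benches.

Check each constraint at x*: assembly 332/332 (tight); lumber 61/77 (slack 16); varnish 298/298 (tight).
Since lumber is not tight, its dual is 0.
Dual feasibility on the basic columns requires 6·y_assembly + 6·y_varnish = 30, 5·y_assembly + 4·y_varnish = 23.
This yields shadow prices y_assembly = 3, y_varnish = 2.
Reduced cost of benches: c₃ − yᵀa₃ = 15 − (3·4 + 2·5) = 15 − 22 = -7.

-7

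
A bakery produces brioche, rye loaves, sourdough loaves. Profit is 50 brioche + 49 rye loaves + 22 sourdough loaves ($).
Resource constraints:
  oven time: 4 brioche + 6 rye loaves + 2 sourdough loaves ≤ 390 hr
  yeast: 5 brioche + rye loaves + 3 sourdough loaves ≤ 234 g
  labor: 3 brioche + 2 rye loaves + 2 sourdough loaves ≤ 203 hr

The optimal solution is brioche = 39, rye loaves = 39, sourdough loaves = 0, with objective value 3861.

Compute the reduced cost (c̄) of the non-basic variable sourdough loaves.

At the optimum: oven time uses 390 of 390 (binding); yeast uses 234 of 234 (binding); labor uses 195 of 203 (slack = 8).
By complementary slackness, y = 0 for the non-binding constraint.
Dual feasibility on the basic columns requires 4·y_oven time + 5·y_yeast = 50, 6·y_oven time + 1·y_yeast = 49.
Solving: y_oven time = 7.5, y_yeast = 4.
Reduced cost of sourdough loaves: c₃ − yᵀa₃ = 22 − (7.5·2 + 4·3) = 22 − 27 = -5.

-5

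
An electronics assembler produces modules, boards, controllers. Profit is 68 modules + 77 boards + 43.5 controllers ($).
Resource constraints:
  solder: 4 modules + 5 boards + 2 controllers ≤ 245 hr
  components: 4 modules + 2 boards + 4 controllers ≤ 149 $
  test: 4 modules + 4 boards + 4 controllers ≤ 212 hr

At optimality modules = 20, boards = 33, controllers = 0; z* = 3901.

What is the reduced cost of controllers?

-6.5

At the optimum: solder uses 245 of 245 (binding); components uses 146 of 149 (slack = 3); test uses 212 of 212 (binding).
Since components is not tight, its dual is 0.
The binding rows give the dual system: 4·y_solder + 4·y_test = 68 and 5·y_solder + 4·y_test = 77.
Solving: y_solder = 9, y_test = 8.
Reduced cost of controllers: c₃ − yᵀa₃ = 43.5 − (9·2 + 8·4) = 43.5 − 50 = -6.5.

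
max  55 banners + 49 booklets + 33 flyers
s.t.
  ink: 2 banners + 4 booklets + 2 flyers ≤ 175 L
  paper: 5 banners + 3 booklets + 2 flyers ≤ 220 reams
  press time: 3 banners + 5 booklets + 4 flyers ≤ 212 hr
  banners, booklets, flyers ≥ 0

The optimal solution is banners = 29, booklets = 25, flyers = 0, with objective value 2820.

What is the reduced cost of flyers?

-3

At the optimum: ink uses 158 of 175 (slack = 17); paper uses 220 of 220 (binding); press time uses 212 of 212 (binding).
Slack constraints have shadow price 0 (complementary slackness).
From A_Bᵀ y = c: 5·y_paper + 3·y_press time = 55; 3·y_paper + 5·y_press time = 49.
→ y_paper = 8 and y_press time = 5.
Reduced cost of flyers: c₃ − yᵀa₃ = 33 − (8·2 + 5·4) = 33 − 36 = -3.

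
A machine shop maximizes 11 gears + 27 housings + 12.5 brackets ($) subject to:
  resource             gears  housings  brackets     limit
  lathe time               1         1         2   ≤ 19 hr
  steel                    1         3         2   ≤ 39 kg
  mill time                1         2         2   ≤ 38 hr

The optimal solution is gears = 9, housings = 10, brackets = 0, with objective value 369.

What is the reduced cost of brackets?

-9.5

Binding: lathe time and steel. Non-binding: mill time (9 unused).
By complementary slackness, y = 0 for the non-binding constraint.
The binding rows give the dual system: 1·y_lathe time + 1·y_steel = 11 and 1·y_lathe time + 3·y_steel = 27.
Solving: y_lathe time = 3, y_steel = 8.
Reduced cost of brackets: c₃ − yᵀa₃ = 12.5 − (3·2 + 8·2) = 12.5 − 22 = -9.5.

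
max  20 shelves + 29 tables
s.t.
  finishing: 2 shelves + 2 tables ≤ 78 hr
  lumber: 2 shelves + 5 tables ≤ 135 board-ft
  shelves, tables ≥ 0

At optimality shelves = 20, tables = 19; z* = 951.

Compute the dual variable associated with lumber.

Check each constraint at x*: finishing 78/78 (tight); lumber 135/135 (tight).
The binding rows give the dual system: 2·y_finishing + 2·y_lumber = 20 and 2·y_finishing + 5·y_lumber = 29.
Solving: y_finishing = 7, y_lumber = 3.
Shadow price of lumber = 3.

3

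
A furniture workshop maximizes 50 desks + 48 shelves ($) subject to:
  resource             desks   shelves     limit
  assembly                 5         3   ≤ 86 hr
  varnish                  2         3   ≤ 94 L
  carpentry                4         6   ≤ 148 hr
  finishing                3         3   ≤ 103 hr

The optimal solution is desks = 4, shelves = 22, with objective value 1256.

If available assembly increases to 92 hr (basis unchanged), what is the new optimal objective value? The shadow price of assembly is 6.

Δb = 6, so new z* = 1256 + (6)·(6) = 1256 + 36 = 1292.

1292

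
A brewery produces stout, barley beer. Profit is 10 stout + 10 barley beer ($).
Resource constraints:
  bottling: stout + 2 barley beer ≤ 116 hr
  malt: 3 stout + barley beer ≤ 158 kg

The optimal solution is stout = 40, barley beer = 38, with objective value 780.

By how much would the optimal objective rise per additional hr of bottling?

4

Both bottling and malt are binding at x*.
The binding rows give the dual system: 1·y_bottling + 3·y_malt = 10 and 2·y_bottling + 1·y_malt = 10.
This yields shadow prices y_bottling = 4, y_malt = 2.
Shadow price of bottling = 4.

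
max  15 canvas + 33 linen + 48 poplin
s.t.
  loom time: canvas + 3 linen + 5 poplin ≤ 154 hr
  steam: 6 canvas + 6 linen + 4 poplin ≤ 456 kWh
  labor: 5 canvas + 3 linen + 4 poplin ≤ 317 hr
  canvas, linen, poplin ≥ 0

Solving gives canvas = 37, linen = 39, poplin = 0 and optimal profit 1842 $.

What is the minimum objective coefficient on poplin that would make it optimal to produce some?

49

At the optimum: loom time uses 154 of 154 (binding); steam uses 456 of 456 (binding); labor uses 302 of 317 (slack = 15).
By complementary slackness, y = 0 for the non-binding constraint.
Dual feasibility on the basic columns requires 1·y_loom time + 6·y_steam = 15, 3·y_loom time + 6·y_steam = 33.
→ y_loom time = 9 and y_steam = 1.
poplin enters the basis when its profit ≥ yᵀa₃ = 9·5 + 1·4 = 49.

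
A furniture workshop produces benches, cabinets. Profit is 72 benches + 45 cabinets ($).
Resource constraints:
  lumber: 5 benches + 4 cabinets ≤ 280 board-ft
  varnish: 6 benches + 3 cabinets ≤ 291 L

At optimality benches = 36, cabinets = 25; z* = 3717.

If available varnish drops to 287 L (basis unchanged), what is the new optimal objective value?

3689

Both lumber and varnish are binding at x*.
Dual feasibility on the basic columns requires 5·y_lumber + 6·y_varnish = 72, 4·y_lumber + 3·y_varnish = 45.
→ y_lumber = 6 and y_varnish = 7.
Δz = y_varnish·Δb = 7 × (-4) = -28, so new z* = 3717 − 28 = 3689.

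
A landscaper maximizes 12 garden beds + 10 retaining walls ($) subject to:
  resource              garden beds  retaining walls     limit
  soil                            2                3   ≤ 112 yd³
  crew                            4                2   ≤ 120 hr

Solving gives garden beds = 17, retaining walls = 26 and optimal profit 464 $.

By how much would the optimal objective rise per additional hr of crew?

Check each constraint at x*: soil 112/112 (tight); crew 120/120 (tight).
Dual feasibility on the basic columns requires 2·y_soil + 4·y_crew = 12, 3·y_soil + 2·y_crew = 10.
This yields shadow prices y_soil = 2, y_crew = 2.
Shadow price of crew = 2.

2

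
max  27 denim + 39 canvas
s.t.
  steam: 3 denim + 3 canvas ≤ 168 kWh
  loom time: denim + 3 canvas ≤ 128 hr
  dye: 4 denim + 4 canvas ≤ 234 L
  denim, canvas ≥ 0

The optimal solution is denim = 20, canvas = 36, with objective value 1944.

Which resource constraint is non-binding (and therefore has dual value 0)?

steam: 168/168 (binding)
loom time: 128/128 (binding)
dye: 224/234 (slack 10)
By complementary slackness, a constraint with positive slack has shadow price 0 → dye.

dye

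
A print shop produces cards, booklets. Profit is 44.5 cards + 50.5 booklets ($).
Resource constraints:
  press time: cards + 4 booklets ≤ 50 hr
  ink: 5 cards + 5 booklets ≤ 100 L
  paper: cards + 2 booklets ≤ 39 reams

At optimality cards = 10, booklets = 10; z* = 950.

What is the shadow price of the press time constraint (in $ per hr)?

At the optimum: press time uses 50 of 50 (binding); ink uses 100 of 100 (binding); paper uses 30 of 39 (slack = 9).
Since paper is not tight, its dual is 0.
From A_Bᵀ y = c: 1·y_press time + 5·y_ink = 44.5; 4·y_press time + 5·y_ink = 50.5.
This yields shadow prices y_press time = 2, y_ink = 8.5.
Shadow price of press time = 2.

2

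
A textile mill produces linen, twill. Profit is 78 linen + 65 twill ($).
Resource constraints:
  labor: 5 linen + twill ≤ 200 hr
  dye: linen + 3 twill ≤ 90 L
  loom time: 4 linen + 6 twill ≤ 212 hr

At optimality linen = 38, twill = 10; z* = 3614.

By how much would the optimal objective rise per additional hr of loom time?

Check each constraint at x*: labor 200/200 (tight); dye 68/90 (slack 22); loom time 212/212 (tight).
Slack constraints have shadow price 0 (complementary slackness).
Dual feasibility on the basic columns requires 5·y_labor + 4·y_loom time = 78, 1·y_labor + 6·y_loom time = 65.
This yields shadow prices y_labor = 8, y_loom time = 9.5.
Shadow price of loom time = 9.5.

9.5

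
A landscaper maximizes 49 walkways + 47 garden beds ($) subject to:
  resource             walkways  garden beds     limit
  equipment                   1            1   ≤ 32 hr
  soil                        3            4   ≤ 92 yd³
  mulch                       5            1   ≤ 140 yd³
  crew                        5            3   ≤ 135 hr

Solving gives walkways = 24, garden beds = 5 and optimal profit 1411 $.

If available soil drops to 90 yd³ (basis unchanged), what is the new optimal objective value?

At the optimum: equipment uses 29 of 32 (slack = 3); soil uses 92 of 92 (binding); mulch uses 125 of 140 (slack = 15); crew uses 135 of 135 (binding).
Slack constraints have shadow price 0 (complementary slackness).
The binding rows give the dual system: 3·y_soil + 5·y_crew = 49 and 4·y_soil + 3·y_crew = 47.
→ y_soil = 8 and y_crew = 5.
Δz = y_soil·Δb = 8 × (-2) = -16, so new z* = 1411 − 16 = 1395.

1395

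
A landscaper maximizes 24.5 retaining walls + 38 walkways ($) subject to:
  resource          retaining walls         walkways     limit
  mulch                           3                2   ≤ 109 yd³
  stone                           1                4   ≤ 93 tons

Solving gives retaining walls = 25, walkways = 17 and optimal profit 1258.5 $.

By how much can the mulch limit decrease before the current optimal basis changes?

62.5

Binding constraints: mulch, stone. The basis is B = [[3,2],[1,4]] with det 10.
Per unit decrease in mulch, x* moves by d = (-0.4, 0.1).
The basis stays optimal until retaining walls reaches 0; allowable decrease = 62.5 yd³.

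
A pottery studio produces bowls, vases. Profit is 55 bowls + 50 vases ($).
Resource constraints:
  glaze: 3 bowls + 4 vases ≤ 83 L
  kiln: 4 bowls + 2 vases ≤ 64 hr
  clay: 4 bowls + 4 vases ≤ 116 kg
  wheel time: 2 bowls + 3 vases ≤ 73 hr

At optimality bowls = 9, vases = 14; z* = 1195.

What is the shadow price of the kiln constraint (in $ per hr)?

7

Check each constraint at x*: glaze 83/83 (tight); kiln 64/64 (tight); clay 92/116 (slack 24); wheel time 60/73 (slack 13).
Slack constraints have shadow price 0 (complementary slackness).
From A_Bᵀ y = c: 3·y_glaze + 4·y_kiln = 55; 4·y_glaze + 2·y_kiln = 50.
This yields shadow prices y_glaze = 9, y_kiln = 7.
Shadow price of kiln = 7.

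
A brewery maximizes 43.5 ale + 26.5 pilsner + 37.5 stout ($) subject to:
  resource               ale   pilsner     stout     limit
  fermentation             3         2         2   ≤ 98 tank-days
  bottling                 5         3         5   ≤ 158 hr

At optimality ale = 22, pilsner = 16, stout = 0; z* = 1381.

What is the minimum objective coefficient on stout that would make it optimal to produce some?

41.5

Check each constraint at x*: fermentation 98/98 (tight); bottling 158/158 (tight).
The binding rows give the dual system: 3·y_fermentation + 5·y_bottling = 43.5 and 2·y_fermentation + 3·y_bottling = 26.5.
→ y_fermentation = 2 and y_bottling = 7.5.
stout enters the basis when its profit ≥ yᵀa₃ = 2·2 + 7.5·5 = 41.5.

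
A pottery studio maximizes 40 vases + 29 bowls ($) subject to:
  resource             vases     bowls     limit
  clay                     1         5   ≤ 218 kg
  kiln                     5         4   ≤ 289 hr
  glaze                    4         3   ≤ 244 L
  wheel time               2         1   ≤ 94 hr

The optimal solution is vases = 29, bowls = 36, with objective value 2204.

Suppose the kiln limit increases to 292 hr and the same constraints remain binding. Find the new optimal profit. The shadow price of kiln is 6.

Δb = 3, so new z* = 2204 + (6)·(3) = 2204 + 18 = 2222.

2222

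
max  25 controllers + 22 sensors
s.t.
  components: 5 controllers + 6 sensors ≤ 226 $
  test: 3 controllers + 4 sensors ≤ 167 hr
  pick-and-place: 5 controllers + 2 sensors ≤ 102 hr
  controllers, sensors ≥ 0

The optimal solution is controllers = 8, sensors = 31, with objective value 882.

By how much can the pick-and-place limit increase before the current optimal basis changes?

Binding constraints: components, pick-and-place. The basis is B = [[5,6],[5,2]] with det -20.
Per unit increase in pick-and-place, x* moves by d = (0.3, -0.25).
The basis stays optimal until sensors reaches 0; allowable increase = 124 hr.

124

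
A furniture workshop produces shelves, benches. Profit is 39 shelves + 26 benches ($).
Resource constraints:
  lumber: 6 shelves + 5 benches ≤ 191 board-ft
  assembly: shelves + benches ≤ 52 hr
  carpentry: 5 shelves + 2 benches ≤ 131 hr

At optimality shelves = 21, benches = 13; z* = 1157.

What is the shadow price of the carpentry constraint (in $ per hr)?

3

Check each constraint at x*: lumber 191/191 (tight); assembly 34/52 (slack 18); carpentry 131/131 (tight).
By complementary slackness, y = 0 for the non-binding constraint.
From A_Bᵀ y = c: 6·y_lumber + 5·y_carpentry = 39; 5·y_lumber + 2·y_carpentry = 26.
Solving: y_lumber = 4, y_carpentry = 3.
Shadow price of carpentry = 3.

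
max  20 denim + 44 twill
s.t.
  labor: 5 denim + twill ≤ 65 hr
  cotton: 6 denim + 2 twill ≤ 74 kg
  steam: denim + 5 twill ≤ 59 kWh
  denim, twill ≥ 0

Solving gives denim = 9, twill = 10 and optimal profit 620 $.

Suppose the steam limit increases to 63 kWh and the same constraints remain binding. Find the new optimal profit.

Binding: cotton and steam. Non-binding: labor (10 unused).
By complementary slackness, y = 0 for the non-binding constraint.
The binding rows give the dual system: 6·y_cotton + 1·y_steam = 20 and 2·y_cotton + 5·y_steam = 44.
This yields shadow prices y_cotton = 2, y_steam = 8.
Δz = y_steam·Δb = 8 × (4) = 32, so new z* = 620 + 32 = 652.

652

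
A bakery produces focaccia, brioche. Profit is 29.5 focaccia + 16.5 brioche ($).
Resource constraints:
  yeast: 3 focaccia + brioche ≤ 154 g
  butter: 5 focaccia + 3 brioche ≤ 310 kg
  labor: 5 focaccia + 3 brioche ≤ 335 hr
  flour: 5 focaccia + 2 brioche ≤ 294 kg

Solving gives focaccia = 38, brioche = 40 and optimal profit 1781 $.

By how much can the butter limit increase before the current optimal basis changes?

25

Binding constraints: yeast, butter. The basis is B = [[3,1],[5,3]] with det 4.
Per unit increase in butter, x* moves by d = (-0.25, 0.75).
The basis stays optimal until labor becomes binding; allowable increase = 25 kg.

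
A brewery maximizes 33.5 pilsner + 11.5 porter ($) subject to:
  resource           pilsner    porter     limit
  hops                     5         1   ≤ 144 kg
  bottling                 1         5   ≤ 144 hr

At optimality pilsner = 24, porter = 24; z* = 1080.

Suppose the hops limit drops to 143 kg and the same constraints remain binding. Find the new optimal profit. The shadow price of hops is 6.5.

1073.5

Δb = -1, so new z* = 1080 + (6.5)·(-1) = 1080 − 6.5 = 1073.5.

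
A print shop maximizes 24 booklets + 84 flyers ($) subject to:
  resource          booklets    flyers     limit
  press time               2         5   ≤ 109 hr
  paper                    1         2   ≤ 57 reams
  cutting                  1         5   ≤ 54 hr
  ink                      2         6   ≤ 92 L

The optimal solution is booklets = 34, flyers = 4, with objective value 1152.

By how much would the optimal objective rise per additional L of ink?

9

At the optimum: press time uses 88 of 109 (slack = 21); paper uses 42 of 57 (slack = 15); cutting uses 54 of 54 (binding); ink uses 92 of 92 (binding).
Slack constraints have shadow price 0 (complementary slackness).
From A_Bᵀ y = c: 1·y_cutting + 2·y_ink = 24; 5·y_cutting + 6·y_ink = 84.
Solving: y_cutting = 6, y_ink = 9.
Shadow price of ink = 9.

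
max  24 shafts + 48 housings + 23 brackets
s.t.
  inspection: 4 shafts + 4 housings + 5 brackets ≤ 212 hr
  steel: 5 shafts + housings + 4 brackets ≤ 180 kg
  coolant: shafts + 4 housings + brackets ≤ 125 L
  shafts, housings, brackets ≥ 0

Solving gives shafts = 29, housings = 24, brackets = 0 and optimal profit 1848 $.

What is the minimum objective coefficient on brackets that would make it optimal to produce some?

28

Binding: inspection and coolant. Non-binding: steel (11 unused).
Since steel is not tight, its dual is 0.
Dual feasibility on the basic columns requires 4·y_inspection + 1·y_coolant = 24, 4·y_inspection + 4·y_coolant = 48.
Solving: y_inspection = 4, y_coolant = 8.
brackets enters the basis when its profit ≥ yᵀa₃ = 4·5 + 8·1 = 28.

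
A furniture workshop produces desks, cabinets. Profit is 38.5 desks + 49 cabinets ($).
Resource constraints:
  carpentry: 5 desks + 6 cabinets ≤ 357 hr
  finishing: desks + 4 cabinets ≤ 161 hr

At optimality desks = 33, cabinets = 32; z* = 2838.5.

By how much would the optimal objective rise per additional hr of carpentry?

7.5

Check each constraint at x*: carpentry 357/357 (tight); finishing 161/161 (tight).
From A_Bᵀ y = c: 5·y_carpentry + 1·y_finishing = 38.5; 6·y_carpentry + 4·y_finishing = 49.
Solving: y_carpentry = 7.5, y_finishing = 1.
Shadow price of carpentry = 7.5.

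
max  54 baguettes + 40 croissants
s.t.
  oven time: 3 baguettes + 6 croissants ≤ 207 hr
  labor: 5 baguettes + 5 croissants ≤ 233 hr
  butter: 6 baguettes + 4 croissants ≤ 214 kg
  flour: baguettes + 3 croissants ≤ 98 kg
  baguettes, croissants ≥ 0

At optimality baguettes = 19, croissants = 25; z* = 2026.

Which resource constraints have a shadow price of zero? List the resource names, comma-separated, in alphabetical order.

oven time: 207/207 (binding)
labor: 220/233 (slack 13)
butter: 214/214 (binding)
flour: 94/98 (slack 4)
By complementary slackness, a constraint with positive slack has shadow price 0 → flour, labor.

flour, labor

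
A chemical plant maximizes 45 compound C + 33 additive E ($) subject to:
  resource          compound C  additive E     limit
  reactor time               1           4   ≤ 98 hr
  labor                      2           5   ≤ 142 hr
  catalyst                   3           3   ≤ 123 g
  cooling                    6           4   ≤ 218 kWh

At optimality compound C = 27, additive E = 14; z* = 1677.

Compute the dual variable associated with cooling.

6

At the optimum: reactor time uses 83 of 98 (slack = 15); labor uses 124 of 142 (slack = 18); catalyst uses 123 of 123 (binding); cooling uses 218 of 218 (binding).
By complementary slackness, y = 0 for the non-binding constraints.
The binding rows give the dual system: 3·y_catalyst + 6·y_cooling = 45 and 3·y_catalyst + 4·y_cooling = 33.
This yields shadow prices y_catalyst = 3, y_cooling = 6.
Shadow price of cooling = 6.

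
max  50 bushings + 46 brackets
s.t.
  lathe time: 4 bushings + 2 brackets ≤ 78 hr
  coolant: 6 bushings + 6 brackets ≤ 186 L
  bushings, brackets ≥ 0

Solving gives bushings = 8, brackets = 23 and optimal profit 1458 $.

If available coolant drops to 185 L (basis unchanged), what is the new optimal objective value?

Both lathe time and coolant are binding at x*.
Dual feasibility on the basic columns requires 4·y_lathe time + 6·y_coolant = 50, 2·y_lathe time + 6·y_coolant = 46.
→ y_lathe time = 2 and y_coolant = 7.
Δz = y_coolant·Δb = 7 × (-1) = -7, so new z* = 1458 − 7 = 1451.

1451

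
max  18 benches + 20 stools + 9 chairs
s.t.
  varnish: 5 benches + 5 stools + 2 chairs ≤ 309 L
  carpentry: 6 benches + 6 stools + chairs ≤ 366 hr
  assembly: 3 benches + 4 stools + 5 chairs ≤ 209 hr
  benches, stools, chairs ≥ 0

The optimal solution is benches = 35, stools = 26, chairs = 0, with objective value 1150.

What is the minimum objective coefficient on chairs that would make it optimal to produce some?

12

At the optimum: varnish uses 305 of 309 (slack = 4); carpentry uses 366 of 366 (binding); assembly uses 209 of 209 (binding).
By complementary slackness, y = 0 for the non-binding constraint.
The binding rows give the dual system: 6·y_carpentry + 3·y_assembly = 18 and 6·y_carpentry + 4·y_assembly = 20.
This yields shadow prices y_carpentry = 2, y_assembly = 2.
chairs enters the basis when its profit ≥ yᵀa₃ = 2·1 + 2·5 = 12.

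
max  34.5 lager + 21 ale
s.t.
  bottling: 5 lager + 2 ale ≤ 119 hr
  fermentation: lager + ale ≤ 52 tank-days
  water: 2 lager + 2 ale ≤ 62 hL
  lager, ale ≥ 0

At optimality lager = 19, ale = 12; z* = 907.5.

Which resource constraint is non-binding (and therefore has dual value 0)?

bottling: 119/119 (binding)
fermentation: 31/52 (slack 21)
water: 62/62 (binding)
By complementary slackness, a constraint with positive slack has shadow price 0 → fermentation.

fermentation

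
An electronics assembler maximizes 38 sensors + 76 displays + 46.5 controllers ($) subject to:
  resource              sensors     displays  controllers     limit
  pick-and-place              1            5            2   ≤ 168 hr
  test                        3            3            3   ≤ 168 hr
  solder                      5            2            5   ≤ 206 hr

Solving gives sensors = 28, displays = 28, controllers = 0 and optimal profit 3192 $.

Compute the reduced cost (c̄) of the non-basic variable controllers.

Binding: pick-and-place and test. Non-binding: solder (10 unused).
Since solder is not tight, its dual is 0.
The binding rows give the dual system: 1·y_pick-and-place + 3·y_test = 38 and 5·y_pick-and-place + 3·y_test = 76.
→ y_pick-and-place = 9.5 and y_test = 9.5.
Reduced cost of controllers: c₃ − yᵀa₃ = 46.5 − (9.5·2 + 9.5·3) = 46.5 − 47.5 = -1.

-1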